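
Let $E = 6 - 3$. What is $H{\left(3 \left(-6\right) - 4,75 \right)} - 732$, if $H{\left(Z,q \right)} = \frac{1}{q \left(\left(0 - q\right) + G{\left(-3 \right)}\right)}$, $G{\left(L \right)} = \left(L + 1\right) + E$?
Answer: $- \frac{4062601}{5550} \approx -732.0$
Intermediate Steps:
$E = 3$ ($E = 6 - 3 = 3$)
$G{\left(L \right)} = 4 + L$ ($G{\left(L \right)} = \left(L + 1\right) + 3 = \left(1 + L\right) + 3 = 4 + L$)
$H{\left(Z,q \right)} = \frac{1}{q \left(1 - q\right)}$ ($H{\left(Z,q \right)} = \frac{1}{q \left(\left(0 - q\right) + \left(4 - 3\right)\right)} = \frac{1}{q \left(- q + 1\right)} = \frac{1}{q \left(1 - q\right)}$)
$H{\left(3 \left(-6\right) - 4,75 \right)} - 732 = - \frac{1}{75 \left(-1 + 75\right)} - 732 = \left(-1\right) \frac{1}{75} \cdot \frac{1}{74} - 732 = - \frac{1}{5550} - 732 = - \frac{4062601}{5550}$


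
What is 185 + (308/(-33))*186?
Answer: -1551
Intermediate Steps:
185 + (308/(-33))*186 = 185 + (308*(-1/33))*186 = 185 - 28/3*186 = 185 - 1736 = -1551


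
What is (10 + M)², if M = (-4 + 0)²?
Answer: 676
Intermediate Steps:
M = 16 (M = (-4)² = 16)
(10 + M)² = (10 + 16)² = 26² = 676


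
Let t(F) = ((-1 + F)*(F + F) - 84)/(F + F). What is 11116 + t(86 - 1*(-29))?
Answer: 1291408/115 ≈ 11230.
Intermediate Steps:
t(F) = (-84 + 2*F*(-1 + F))/(2*F) (t(F) = ((-1 + F)*(2*F) - 84)/((2*F)) = (2*F*(-1 + F) - 84)*(1/(2*F)) = (-84 + 2*F*(-1 + F))*(1/(2*F)) = (-84 + 2*F*(-1 + F))/(2*F))
11116 + t(86 - 1*(-29)) = 11116 + (-1 + (86 - 1*(-29)) - 42/(86 - 1*(-29))) = 11116 + (-1 + (86 + 29) - 42/(86 + 29)) = 11116 + (-1 + 115 - 42/115) = 11116 + 13068/115 = 1291408/115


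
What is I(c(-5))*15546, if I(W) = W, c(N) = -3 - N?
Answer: 31092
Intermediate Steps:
I(c(-5))*15546 = (-3 - 1*(-5))*15546 = (-3 + 5)*15546 = 2*15546 = 31092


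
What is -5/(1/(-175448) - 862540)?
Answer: 877240/151330917921 ≈ 5.7968e-6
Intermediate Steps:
-5/(1/(-175448) - 862540) = -5/(-1/175448 - 862540) = -5/(-151330917921/175448) = -175448/151330917921*(-5) = 877240/151330917921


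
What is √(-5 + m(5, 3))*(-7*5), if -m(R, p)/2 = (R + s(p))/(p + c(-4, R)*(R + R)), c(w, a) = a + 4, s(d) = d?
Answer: -35*I*√44733/93 ≈ -79.597*I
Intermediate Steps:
c(w, a) = 4 + a
m(R, p) = -2*(R + p)/(p + 2*R*(4 + R)) (m(R, p) = -2*(R + p)/(p + (4 + R)*(R + R)) = -2*(R + p)/(p + (4 + R)*(2*R)) = -2*(R + p)/(p + 2*R*(4 + R)))
√(-5 + m(5, 3))*(-7*5) = √(-5 + 2*(-1*5 - 1*3)/(3 + 2*5*(4 + 5)))*(-7*5) = √(-5 + 2*(-5 - 3)/(3 + 2*5*9))*(-35) = √(-5 + 2*(-8)/(3 + 90))*(-35) = √(-5 + 2*(-8)/93)*(-35) = √(-5 + 2*(1/93)*(-8))*(-35) = √(-5 - 16/93)*(-35) = √(-481/93)*(-35) = (I*√44733/93)*(-35) = -35*I*√44733/93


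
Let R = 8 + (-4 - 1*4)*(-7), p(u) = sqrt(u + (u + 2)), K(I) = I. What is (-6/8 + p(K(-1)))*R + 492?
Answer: 444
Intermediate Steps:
p(u) = sqrt(2 + 2*u) (p(u) = sqrt(u + (2 + u)) = sqrt(2 + 2*u))
R = 64 (R = 8 + (-4 - 4)*(-7) = 8 - 8*(-7) = 8 + 56 = 64)
(-6/8 + p(K(-1)))*R + 492 = (-6/8 + sqrt(2 + 2*(-1)))*64 + 492 = (-6*1/8 + sqrt(2 - 2))*64 + 492 = (-3/4 + sqrt(0))*64 + 492 = (-3/4 + 0)*64 + 492 = -3/4*64 + 492 = -48 + 492 = 444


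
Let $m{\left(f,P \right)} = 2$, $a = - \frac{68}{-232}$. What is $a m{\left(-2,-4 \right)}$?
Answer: $\frac{17}{29} \approx 0.58621$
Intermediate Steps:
$a = \frac{17}{58}$ ($a = \left(-68\right) \left(- \frac{1}{232}\right) = \frac{17}{58} \approx 0.2931$)
$a m{\left(-2,-4 \right)} = \frac{17}{58} \cdot 2 = \frac{17}{29}$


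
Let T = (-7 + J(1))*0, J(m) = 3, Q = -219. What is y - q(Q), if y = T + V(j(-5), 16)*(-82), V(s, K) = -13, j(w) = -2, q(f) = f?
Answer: 1285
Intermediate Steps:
T = 0 (T = (-7 + 3)*0 = -4*0 = 0)
y = 1066 (y = 0 - 13*(-82) = 0 + 1066 = 1066)
y - q(Q) = 1066 - 1*(-219) = 1066 + 219 = 1285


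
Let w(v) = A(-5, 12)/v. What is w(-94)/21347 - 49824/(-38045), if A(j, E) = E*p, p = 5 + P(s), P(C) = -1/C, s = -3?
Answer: 49987650176/38170890905 ≈ 1.3096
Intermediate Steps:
p = 16/3 (p = 5 - 1/(-3) = 5 - 1*(-⅓) = 5 + ⅓ = 16/3 ≈ 5.3333)
A(j, E) = 16*E/3 (A(j, E) = E*(16/3) = 16*E/3)
w(v) = 64/v (w(v) = ((16/3)*12)/v = 64/v)
w(-94)/21347 - 49824/(-38045) = (64/(-94))/21347 - 49824/(-38045) = (64*(-1/94))*(1/21347) - 49824*(-1/38045) = -32/47*1/21347 + 49824/38045 = -32/1003309 + 49824/38045 = 49987650176/38170890905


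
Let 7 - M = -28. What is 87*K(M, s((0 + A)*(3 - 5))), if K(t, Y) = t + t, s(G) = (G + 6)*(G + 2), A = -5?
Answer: 6090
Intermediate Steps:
s(G) = (2 + G)*(6 + G) (s(G) = (6 + G)*(2 + G) = (2 + G)*(6 + G))
M = 35 (M = 7 - 1*(-28) = 7 + 28 = 35)
K(t, Y) = 2*t
87*K(M, s((0 + A)*(3 - 5))) = 87*(2*35) = 87*70 = 6090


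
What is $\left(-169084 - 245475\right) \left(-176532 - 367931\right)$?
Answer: $225712036817$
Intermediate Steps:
$\left(-169084 - 245475\right) \left(-176532 - 367931\right) = \left(-414559\right) \left(-544463\right) = 225712036817$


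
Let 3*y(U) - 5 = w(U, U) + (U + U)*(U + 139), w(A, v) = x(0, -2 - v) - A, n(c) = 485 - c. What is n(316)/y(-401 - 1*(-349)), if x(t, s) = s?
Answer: -507/8941 ≈ -0.056705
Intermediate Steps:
w(A, v) = -2 - A - v (w(A, v) = (-2 - v) - A = -2 - A - v)
y(U) = 1 - 2*U/3 + 2*U*(139 + U)/3 (y(U) = 5/3 + ((-2 - U - U) + (U + U)*(U + 139))/3 = 5/3 + ((-2 - 2*U) + (2*U)*(139 + U))/3 = 5/3 + ((-2 - 2*U) + 2*U*(139 + U))/3 = 5/3 + (-2 - 2*U + 2*U*(139 + U))/3 = 5/3 + (-⅔ - 2*U/3 + 2*U*(139 + U)/3) = 1 - 2*U/3 + 2*U*(139 + U)/3)
n(316)/y(-401 - 1*(-349)) = (485 - 1*316)/(1 + 92*(-401 - 1*(-349)) + 2*(-401 - 1*(-349))²/3) = (485 - 316)/(1 + 92*(-401 + 349) + 2*(-401 + 349)²/3) = 169/(1 + 92*(-52) + (⅔)*(-52)²) = 169/(1 - 4784 + (⅔)*2704) = 169/(1 - 4784 + 5408/3) = 169/(-8941/3) = 169*(-3/8941) = -507/8941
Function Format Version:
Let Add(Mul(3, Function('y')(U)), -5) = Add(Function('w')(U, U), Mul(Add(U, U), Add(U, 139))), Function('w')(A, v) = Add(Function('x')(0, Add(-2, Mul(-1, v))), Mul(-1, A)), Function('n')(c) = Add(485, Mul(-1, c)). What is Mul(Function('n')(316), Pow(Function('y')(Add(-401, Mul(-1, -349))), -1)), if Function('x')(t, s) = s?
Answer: Rational(-507, 8941) ≈ -0.056705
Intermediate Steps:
Function('w')(A, v) = Add(-2, Mul(-1, A), Mul(-1, v)) (Function('w')(A, v) = Add(Add(-2, Mul(-1, v)), Mul(-1, A)) = Add(-2, Mul(-1, A), Mul(-1, v)))
Function('y')(U) = Add(1, Mul(Rational(-2, 3), U), Mul(Rational(2, 3), U, Add(139, U))) (Function('y')(U) = Add(Rational(5, 3), Mul(Rational(1, 3), Add(Add(-2, Mul(-1, U), Mul(-1, U)), Mul(Add(U, U), Add(U, 139))))) = Add(Rational(5, 3), Mul(Rational(1, 3), Add(Add(-2, Mul(-2, U)), Mul(Mul(2, U), Add(139, U))))) = Add(Rational(5, 3), Mul(Rational(1, 3), Add(Add(-2, Mul(-2, U)), Mul(2, U, Add(139, U))))) = Add(Rational(5, 3), Mul(Rational(1, 3), Add(-2, Mul(-2, U), Mul(2, U, Add(139, U))))) = Add(Rational(5, 3), Add(Rational(-2, 3), Mul(Rational(-2, 3), U), Mul(Rational(2, 3), U, Add(139, U)))) = Add(1, Mul(Rational(-2, 3), U), Mul(Rational(2, 3), U, Add(139, U))))
Mul(Function('n')(316), Pow(Function('y')(Add(-401, Mul(-1, -349))), -1)) = Mul(Add(485, Mul(-1, 316)), Pow(Add(1, Mul(92, Add(-401, Mul(-1, -349))), Mul(Rational(2, 3), Pow(Add(-401, Mul(-1, -349)), 2))), -1)) = Mul(Add(485, -316), Pow(Add(1, Mul(92, Add(-401, 349)), Mul(Rational(2, 3), Pow(Add(-401, 349), 2))), -1)) = Mul(169, Pow(Add(1, Mul(92, -52), Mul(Rational(2, 3), Pow(-52, 2))), -1)) = Mul(169, Pow(Add(1, -4784, Mul(Rational(2, 3), 2704)), -1)) = Mul(169, Pow(Add(1, -4784, Rational(5408, 3)), -1)) = Mul(169, Pow(Rational(-8941, 3), -1)) = Mul(169, Rational(-3, 8941)) = Rational(-507, 8941)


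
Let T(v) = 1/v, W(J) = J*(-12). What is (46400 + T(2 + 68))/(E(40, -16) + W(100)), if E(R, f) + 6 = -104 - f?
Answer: -3248001/90580 ≈ -35.858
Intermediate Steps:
E(R, f) = -110 - f (E(R, f) = -6 + (-104 - f) = -110 - f)
W(J) = -12*J
(46400 + T(2 + 68))/(E(40, -16) + W(100)) = (46400 + 1/(2 + 68))/((-110 - 1*(-16)) - 12*100) = (46400 + 1/70)/((-110 + 16) - 1200) = (46400 + 1/70)/(-94 - 1200) = (3248001/70)/(-1294) = (3248001/70)*(-1/1294) = -3248001/90580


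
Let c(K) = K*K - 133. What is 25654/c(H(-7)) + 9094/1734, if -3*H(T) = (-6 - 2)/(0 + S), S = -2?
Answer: -194808155/1023927 ≈ -190.26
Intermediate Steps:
H(T) = -4/3 (H(T) = -(-6 - 2)/(3*(0 - 2)) = -(-8)/(3*(-2)) = -(-8)*(-1)/(3*2) = -1/3*4 = -4/3)
c(K) = -133 + K**2 (c(K) = K**2 - 133 = -133 + K**2)
25654/c(H(-7)) + 9094/1734 = 25654/(-133 + (-4/3)**2) + 9094/1734 = 25654/(-133 + 16/9) + 9094*(1/1734) = 25654/(-1181/9) + 4547/867 = 25654*(-9/1181) + 4547/867 = -230886/1181 + 4547/867 = -194808155/1023927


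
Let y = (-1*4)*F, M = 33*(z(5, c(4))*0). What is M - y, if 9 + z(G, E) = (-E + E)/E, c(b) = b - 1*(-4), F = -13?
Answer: -52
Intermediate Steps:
c(b) = 4 + b (c(b) = b + 4 = 4 + b)
z(G, E) = -9 (z(G, E) = -9 + (-E + E)/E = -9 + 0/E = -9 + 0 = -9)
M = 0 (M = 33*(-9*0) = 33*0 = 0)
y = 52 (y = -1*4*(-13) = -4*(-13) = 52)
M - y = 0 - 1*52 = 0 - 52 = -52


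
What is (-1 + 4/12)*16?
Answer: -32/3 ≈ -10.667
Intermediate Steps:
(-1 + 4/12)*16 = (-1 + 4*(1/12))*16 = (-1 + ⅓)*16 = -⅔*16 = -32/3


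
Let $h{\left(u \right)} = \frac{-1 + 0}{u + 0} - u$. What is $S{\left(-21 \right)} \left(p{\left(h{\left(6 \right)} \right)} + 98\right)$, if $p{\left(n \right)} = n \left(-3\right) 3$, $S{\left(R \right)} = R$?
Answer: $- \frac{6447}{2} \approx -3223.5$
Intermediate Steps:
$h{\left(u \right)} = - u - \frac{1}{u}$ ($h{\left(u \right)} = - \frac{1}{u} - u = - u - \frac{1}{u}$)
$p{\left(n \right)} = - 9 n$ ($p{\left(n \right)} = - 3 n 3 = - 9 n$)
$S{\left(-21 \right)} \left(p{\left(h{\left(6 \right)} \right)} + 98\right) = - 21 \left(- 9 \left(\left(-1\right) 6 - \frac{1}{6}\right) + 98\right) = - 21 \left(- 9 \left(-6 - \frac{1}{6}\right) + 98\right) = - 21 \left(\left(-9\right) \left(- \frac{37}{6}\right) + 98\right) = - 21 \left(\frac{111}{2} + 98\right) = \left(-21\right) \frac{307}{2} = - \frac{6447}{2}$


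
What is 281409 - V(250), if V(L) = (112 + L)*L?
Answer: 190909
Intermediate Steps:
V(L) = L*(112 + L)
281409 - V(250) = 281409 - 250*(112 + 250) = 281409 - 250*362 = 281409 - 1*90500 = 281409 - 90500 = 190909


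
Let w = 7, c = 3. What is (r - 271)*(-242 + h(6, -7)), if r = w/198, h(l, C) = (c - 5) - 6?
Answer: 6706375/99 ≈ 67741.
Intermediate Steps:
h(l, C) = -8 (h(l, C) = (3 - 5) - 6 = -2 - 6 = -8)
r = 7/198 ≈ 0.035354
(r - 271)*(-242 + h(6, -7)) = (7/198 - 271)*(-242 - 8) = -53651/198*(-250) = 6706375/99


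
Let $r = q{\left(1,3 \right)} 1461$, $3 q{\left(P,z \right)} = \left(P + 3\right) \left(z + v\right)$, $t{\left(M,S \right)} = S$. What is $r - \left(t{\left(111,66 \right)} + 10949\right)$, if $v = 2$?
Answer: $-1275$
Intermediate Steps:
$q{\left(P,z \right)} = \frac{\left(2 + z\right) \left(3 + P\right)}{3}$ ($q{\left(P,z \right)} = \frac{\left(P + 3\right) \left(z + 2\right)}{3} = \frac{\left(3 + P\right) \left(2 + z\right)}{3} = \frac{\left(2 + z\right) \left(3 + P\right)}{3}$)
$r = 9740$ ($r = \left(2 + 3 + \frac{2}{3} \cdot 1 + \frac{1}{3} \cdot 1 \cdot 3\right) 1461 = \left(2 + 3 + \frac{2}{3} + 1\right) 1461 = \frac{20}{3} \cdot 1461 = 9740$)
$r - \left(t{\left(111,66 \right)} + 10949\right) = 9740 - \left(66 + 10949\right) = 9740 - 11015 = -1275$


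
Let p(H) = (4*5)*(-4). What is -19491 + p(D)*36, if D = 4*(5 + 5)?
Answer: -22371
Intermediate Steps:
D = 40 (D = 4*10 = 40)
p(H) = -80 (p(H) = 20*(-4) = -80)
-19491 + p(D)*36 = -19491 - 80*36 = -19491 - 2880 = -22371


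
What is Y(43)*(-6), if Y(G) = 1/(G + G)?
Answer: -3/43 ≈ -0.069767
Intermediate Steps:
Y(G) = 1/(2*G)
Y(43)*(-6) = ((½)/43)*(-6) = ((½)*(1/43))*(-6) = (1/86)*(-6) = -3/43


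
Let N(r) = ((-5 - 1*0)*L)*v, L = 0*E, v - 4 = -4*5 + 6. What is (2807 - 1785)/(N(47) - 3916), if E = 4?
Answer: -511/1958 ≈ -0.26098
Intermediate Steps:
v = -10 (v = 4 + (-4*5 + 6) = 4 + (-20 + 6) = 4 - 14 = -10)
L = 0 (L = 0*4 = 0)
N(r) = 0 (N(r) = ((-5 - 1*0)*0)*(-10) = ((-5 + 0)*0)*(-10) = -5*0*(-10) = 0*(-10) = 0)
(2807 - 1785)/(N(47) - 3916) = (2807 - 1785)/(0 - 3916) = 1022/(-3916) = 1022*(-1/3916) = -511/1958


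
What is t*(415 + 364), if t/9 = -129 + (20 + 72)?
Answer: -259407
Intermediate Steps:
t = -333 (t = 9*(-129 + (20 + 72)) = 9*(-129 + 92) = 9*(-37) = -333)
t*(415 + 364) = -333*(415 + 364) = -333*779 = -259407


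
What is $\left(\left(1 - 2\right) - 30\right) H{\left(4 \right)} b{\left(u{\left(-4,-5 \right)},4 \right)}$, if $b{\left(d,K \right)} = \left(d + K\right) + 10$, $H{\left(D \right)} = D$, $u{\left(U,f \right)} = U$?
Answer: $-1240$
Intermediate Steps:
$b{\left(d,K \right)} = 10 + K + d$ ($b{\left(d,K \right)} = \left(K + d\right) + 10 = 10 + K + d$)
$\left(\left(1 - 2\right) - 30\right) H{\left(4 \right)} b{\left(u{\left(-4,-5 \right)},4 \right)} = \left(\left(1 - 2\right) - 30\right) 4 \left(10 + 4 - 4\right) = \left(-1 - 30\right) 4 \cdot 10 = \left(-31\right) 4 \cdot 10 = \left(-124\right) 10 = -1240$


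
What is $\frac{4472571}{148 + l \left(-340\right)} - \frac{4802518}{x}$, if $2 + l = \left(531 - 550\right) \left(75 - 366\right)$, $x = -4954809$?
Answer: $- \frac{4378883347121}{3103414888296} \approx -1.411$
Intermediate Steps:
$l = 5527$ ($l = -2 + \left(531 - 550\right) \left(75 - 366\right) = -2 - -5529 = -2 + 5529 = 5527$)
$\frac{4472571}{148 + l \left(-340\right)} - \frac{4802518}{x} = \frac{4472571}{148 + 5527 \left(-340\right)} - \frac{4802518}{-4954809} = \frac{4472571}{148 - 1879180} - - \frac{4802518}{4954809} = \frac{4472571}{-1879032} + \frac{4802518}{4954809} = 4472571 \left(- \frac{1}{1879032}\right) + \frac{4802518}{4954809} = - \frac{1490857}{626344} + \frac{4802518}{4954809} = - \frac{4378883347121}{3103414888296}$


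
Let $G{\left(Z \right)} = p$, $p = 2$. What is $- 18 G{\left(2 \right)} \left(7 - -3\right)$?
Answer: $-360$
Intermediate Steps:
$G{\left(Z \right)} = 2$
$- 18 G{\left(2 \right)} \left(7 - -3\right) = \left(-18\right) 2 \left(7 - -3\right) = - 36 \left(7 + 3\right) = \left(-36\right) 10 = -360$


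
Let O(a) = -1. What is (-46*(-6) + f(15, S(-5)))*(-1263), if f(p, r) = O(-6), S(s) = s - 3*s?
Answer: -347325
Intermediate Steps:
S(s) = -2*s
f(p, r) = -1
(-46*(-6) + f(15, S(-5)))*(-1263) = (-46*(-6) - 1)*(-1263) = (276 - 1)*(-1263) = 275*(-1263) = -347325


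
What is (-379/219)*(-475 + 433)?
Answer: 5306/73 ≈ 72.685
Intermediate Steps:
(-379/219)*(-475 + 433) = -379*1/219*(-42) = -379/219*(-42) = 5306/73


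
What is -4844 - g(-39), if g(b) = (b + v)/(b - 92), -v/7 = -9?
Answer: -634540/131 ≈ -4843.8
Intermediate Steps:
v = 63 (v = -7*(-9) = 63)
g(b) = (63 + b)/(-92 + b) (g(b) = (b + 63)/(b - 92) = (63 + b)/(-92 + b))
-4844 - g(-39) = -4844 - (63 - 39)/(-92 - 39) = -4844 - 24/(-131) = -4844 - (-1)*24/131 = -4844 - 1*(-24/131) = -4844 + 24/131 = -634540/131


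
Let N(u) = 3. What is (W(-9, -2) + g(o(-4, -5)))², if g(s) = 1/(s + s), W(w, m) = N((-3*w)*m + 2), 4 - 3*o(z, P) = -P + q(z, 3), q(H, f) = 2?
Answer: 25/4 ≈ 6.2500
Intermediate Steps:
o(z, P) = ⅔ + P/3 (o(z, P) = 4/3 - (-P + 2)/3 = 4/3 - (2 - P)/3 = 4/3 + (-⅔ + P/3) = ⅔ + P/3)
W(w, m) = 3
g(s) = 1/(2*s)
(W(-9, -2) + g(o(-4, -5)))² = (3 + 1/(2*(⅔ + (⅓)*(-5))))² = (3 + 1/(2*(⅔ - 5/3)))² = (3 + (½)/(-1))² = (3 + (½)*(-1))² = (3 - ½)² = (5/2)² = 25/4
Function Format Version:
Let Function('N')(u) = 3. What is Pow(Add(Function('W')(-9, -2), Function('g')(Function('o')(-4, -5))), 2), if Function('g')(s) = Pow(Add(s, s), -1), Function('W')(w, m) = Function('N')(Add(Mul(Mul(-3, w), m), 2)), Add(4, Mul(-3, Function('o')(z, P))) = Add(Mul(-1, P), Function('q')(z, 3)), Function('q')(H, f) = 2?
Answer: Rational(25, 4) ≈ 6.2500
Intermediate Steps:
Function('o')(z, P) = Add(Rational(2, 3), Mul(Rational(1, 3), P)) (Function('o')(z, P) = Add(Rational(4, 3), Mul(Rational(-1, 3), Add(Mul(-1, P), 2))) = Add(Rational(4, 3), Mul(Rational(-1, 3), Add(2, Mul(-1, P)))) = Add(Rational(4, 3), Add(Rational(-2, 3), Mul(Rational(1, 3), P))) = Add(Rational(2, 3), Mul(Rational(1, 3), P)))
Function('W')(w, m) = 3
Function('g')(s) = Mul(Rational(1, 2), Pow(s, -1)) (Function('g')(s) = Pow(Mul(2, s), -1) = Mul(Rational(1, 2), Pow(s, -1)))
Pow(Add(Function('W')(-9, -2), Function('g')(Function('o')(-4, -5))), 2) = Pow(Add(3, Mul(Rational(1, 2), Pow(Add(Rational(2, 3), Mul(Rational(1, 3), -5)), -1))), 2) = Pow(Add(3, Mul(Rational(1, 2), Pow(Add(Rational(2, 3), Rational(-5, 3)), -1))), 2) = Pow(Add(3, Mul(Rational(1, 2), Pow(-1, -1))), 2) = Pow(Add(3, Mul(Rational(1, 2), -1)), 2) = Pow(Add(3, Rational(-1, 2)), 2) = Pow(Rational(5, 2), 2) = Rational(25, 4)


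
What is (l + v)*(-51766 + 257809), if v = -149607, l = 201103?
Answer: 10610390328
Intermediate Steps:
(l + v)*(-51766 + 257809) = (201103 - 149607)*(-51766 + 257809) = 51496*206043 = 10610390328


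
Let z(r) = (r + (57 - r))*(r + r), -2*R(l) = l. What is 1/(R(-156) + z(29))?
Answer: 1/3384 ≈ 0.00029551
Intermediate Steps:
R(l) = -l/2
z(r) = 114*r (z(r) = 57*(2*r) = 114*r)
1/(R(-156) + z(29)) = 1/(-½*(-156) + 114*29) = 1/(78 + 3306) = 1/3384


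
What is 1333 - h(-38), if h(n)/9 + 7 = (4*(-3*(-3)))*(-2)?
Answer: 2044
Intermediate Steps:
h(n) = -711 (h(n) = -63 + 9*((4*(-3*(-3)))*(-2)) = -63 + 9*((4*9)*(-2)) = -63 + 9*(36*(-2)) = -63 + 9*(-72) = -63 - 648 = -711)
1333 - h(-38) = 1333 - 1*(-711) = 1333 + 711 = 2044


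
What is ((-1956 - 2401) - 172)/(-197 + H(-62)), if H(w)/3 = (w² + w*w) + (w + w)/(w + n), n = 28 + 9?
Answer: -16175/81721 ≈ -0.19793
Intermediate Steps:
n = 37
H(w) = 6*w² + 6*w/(37 + w) (H(w) = 3*((w² + w*w) + (w + w)/(w + 37)) = 3*((w² + w²) + (2*w)/(37 + w)) = 3*(2*w² + 2*w/(37 + w)) = 6*w² + 6*w/(37 + w))
((-1956 - 2401) - 172)/(-197 + H(-62)) = ((-1956 - 2401) - 172)/(-197 + 6*(-62)*(1 + (-62)² + 37*(-62))/(37 - 62)) = (-4357 - 172)/(-197 + 6*(-62)*(1 + 3844 - 2294)/(-25)) = -4529/(-197 + 6*(-62)*(-1/25)*1551) = -4529/(-197 + 576972/25) = -4529/572047/25 = -4529*25/572047 = -16175/81721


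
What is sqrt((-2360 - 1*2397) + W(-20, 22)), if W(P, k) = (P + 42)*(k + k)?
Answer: 3*I*sqrt(421) ≈ 61.555*I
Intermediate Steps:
W(P, k) = 2*k*(42 + P) (W(P, k) = (42 + P)*(2*k) = 2*k*(42 + P))
sqrt((-2360 - 1*2397) + W(-20, 22)) = sqrt((-2360 - 1*2397) + 2*22*(42 - 20)) = sqrt((-2360 - 2397) + 2*22*22) = sqrt(-4757 + 968) = sqrt(-3789) = 3*I*sqrt(421)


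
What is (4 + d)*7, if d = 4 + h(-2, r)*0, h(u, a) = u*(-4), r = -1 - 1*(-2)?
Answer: 56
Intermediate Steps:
r = 1 (r = -1 + 2 = 1)
h(u, a) = -4*u
d = 4 (d = 4 - 4*(-2)*0 = 4 + 8*0 = 4 + 0 = 4)
(4 + d)*7 = (4 + 4)*7 = 8*7 = 56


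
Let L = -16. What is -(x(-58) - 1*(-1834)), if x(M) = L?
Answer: -1818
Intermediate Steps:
x(M) = -16
-(x(-58) - 1*(-1834)) = -(-16 - 1*(-1834)) = -(-16 + 1834) = -1*1818 = -1818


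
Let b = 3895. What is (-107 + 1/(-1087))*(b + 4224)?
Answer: -944320890/1087 ≈ -8.6874e+5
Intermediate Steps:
(-107 + 1/(-1087))*(b + 4224) = (-107 + 1/(-1087))*(3895 + 4224) = (-107 - 1/1087)*8119 = -116310/1087*8119 = -944320890/1087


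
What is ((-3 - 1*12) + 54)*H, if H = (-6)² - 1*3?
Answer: 1287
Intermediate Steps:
H = 33 (H = 36 - 3 = 33)
((-3 - 1*12) + 54)*H = ((-3 - 1*12) + 54)*33 = ((-3 - 12) + 54)*33 = (-15 + 54)*33 = 39*33 = 1287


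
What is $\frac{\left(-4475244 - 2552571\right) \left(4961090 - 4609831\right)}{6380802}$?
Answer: $- \frac{822861089695}{2126934} \approx -3.8688 \cdot 10^{5}$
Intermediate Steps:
$\frac{\left(-4475244 - 2552571\right) \left(4961090 - 4609831\right)}{6380802} = \left(-7027815\right) 351259 \cdot \frac{1}{6380802} = \left(-2468583269085\right) \frac{1}{6380802} = - \frac{822861089695}{2126934}$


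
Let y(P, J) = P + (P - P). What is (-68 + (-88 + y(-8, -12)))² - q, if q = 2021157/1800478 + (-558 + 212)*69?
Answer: 91408246903/1800478 ≈ 50769.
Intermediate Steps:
y(P, J) = P (y(P, J) = P + 0 = P)
q = -42982590615/1800478 (q = 2021157*(1/1800478) - 346*69 = 2021157/1800478 - 23874 = -42982590615/1800478 ≈ -23873.)
(-68 + (-88 + y(-8, -12)))² - q = (-68 + (-88 - 8))² - 1*(-42982590615/1800478) = (-68 - 96)² + 42982590615/1800478 = (-164)² + 42982590615/1800478 = 26896 + 42982590615/1800478 = 91408246903/1800478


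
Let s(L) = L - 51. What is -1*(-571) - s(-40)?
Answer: 662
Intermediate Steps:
s(L) = -51 + L
-1*(-571) - s(-40) = -1*(-571) - (-51 - 40) = 571 - 1*(-91) = 571 + 91 = 662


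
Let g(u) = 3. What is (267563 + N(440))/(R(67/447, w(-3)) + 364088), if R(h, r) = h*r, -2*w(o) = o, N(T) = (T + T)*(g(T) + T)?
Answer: 195906094/108498291 ≈ 1.8056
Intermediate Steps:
N(T) = 2*T*(3 + T) (N(T) = (T + T)*(3 + T) = (2*T)*(3 + T) = 2*T*(3 + T))
w(o) = -o/2
(267563 + N(440))/(R(67/447, w(-3)) + 364088) = (267563 + 2*440*(3 + 440))/((67/447)*(-½*(-3)) + 364088) = (267563 + 2*440*443)/((67*(1/447))*(3/2) + 364088) = (267563 + 389840)/((67/447)*(3/2) + 364088) = 657403/(67/298 + 364088) = 657403/(108498291/298) = 657403*(298/108498291) = 195906094/108498291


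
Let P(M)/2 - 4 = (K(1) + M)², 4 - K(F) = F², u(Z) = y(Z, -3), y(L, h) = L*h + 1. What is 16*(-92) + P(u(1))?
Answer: -1462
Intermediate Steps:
y(L, h) = 1 + L*h
u(Z) = 1 - 3*Z (u(Z) = 1 + Z*(-3) = 1 - 3*Z)
K(F) = 4 - F²
P(M) = 8 + 2*(3 + M)² (P(M) = 8 + 2*((4 - 1*1²) + M)² = 8 + 2*((4 - 1*1) + M)² = 8 + 2*((4 - 1) + M)² = 8 + 2*(3 + M)²)
16*(-92) + P(u(1)) = 16*(-92) + (8 + 2*(3 + (1 - 3*1))²) = -1472 + (8 + 2*(3 + (1 - 3))²) = -1472 + (8 + 2*(3 - 2)²) = -1472 + (8 + 2*1²) = -1472 + (8 + 2*1) = -1472 + (8 + 2) = -1472 + 10 = -1462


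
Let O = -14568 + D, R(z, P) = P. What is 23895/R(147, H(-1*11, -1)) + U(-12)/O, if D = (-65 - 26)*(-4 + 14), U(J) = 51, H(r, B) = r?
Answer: -369847371/170258 ≈ -2172.3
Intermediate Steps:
D = -910 (D = -91*10 = -910)
O = -15478 (O = -14568 - 910 = -15478)
23895/R(147, H(-1*11, -1)) + U(-12)/O = 23895/((-1*11)) + 51/(-15478) = 23895/(-11) + 51*(-1/15478) = 23895*(-1/11) - 51/15478 = -23895/11 - 51/15478 = -369847371/170258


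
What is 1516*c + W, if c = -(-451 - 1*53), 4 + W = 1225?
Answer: 765285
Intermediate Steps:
W = 1221 (W = -4 + 1225 = 1221)
c = 504 (c = -(-451 - 53) = -1*(-504) = 504)
1516*c + W = 1516*504 + 1221 = 764064 + 1221 = 765285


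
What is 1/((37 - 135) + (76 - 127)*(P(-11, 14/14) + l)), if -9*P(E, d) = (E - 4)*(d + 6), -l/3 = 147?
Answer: 1/21798 ≈ 4.5876e-5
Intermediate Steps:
l = -441 (l = -3*147 = -441)
P(E, d) = -(-4 + E)*(6 + d)/9 (P(E, d) = -(E - 4)*(d + 6)/9 = -(-4 + E)*(6 + d)/9)
1/((37 - 135) + (76 - 127)*(P(-11, 14/14) + l)) = 1/((37 - 135) + (76 - 127)*((8/3 - 2/3*(-11) + 4*(14/14)/9 - 1/9*(-11)*14/14) - 441)) = 1/(-98 - 51*((8/3 + 22/3 + 4*(14*(1/14))/9 - 1/9*(-11)*14*(1/14)) - 441)) = 1/(-98 - 51*((8/3 + 22/3 + (4/9)*1 - 1/9*(-11)*1) - 441)) = 1/(-98 - 51*((8/3 + 22/3 + 4/9 + 11/9) - 441)) = 1/(-98 - 51*(35/3 - 441)) = 1/(-98 - 51*(-1288/3)) = 1/(-98 + 21896) = 1/21798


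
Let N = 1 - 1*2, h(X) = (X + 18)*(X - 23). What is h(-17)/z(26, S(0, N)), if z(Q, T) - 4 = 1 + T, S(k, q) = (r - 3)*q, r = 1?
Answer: -40/7 ≈ -5.7143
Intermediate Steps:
h(X) = (-23 + X)*(18 + X) (h(X) = (18 + X)*(-23 + X) = (-23 + X)*(18 + X))
N = -1 (N = 1 - 2 = -1)
S(k, q) = -2*q (S(k, q) = (1 - 3)*q = -2*q)
z(Q, T) = 5 + T (z(Q, T) = 4 + (1 + T) = 5 + T)
h(-17)/z(26, S(0, N)) = (-414 + (-17)² - 5*(-17))/(5 - 2*(-1)) = (-414 + 289 + 85)/(5 + 2) = -40/7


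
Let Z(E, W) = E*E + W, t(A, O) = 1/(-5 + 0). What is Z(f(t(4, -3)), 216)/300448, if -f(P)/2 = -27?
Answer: 783/75112 ≈ 0.010424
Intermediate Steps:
t(A, O) = -1/5 (t(A, O) = 1/(-5) = -1/5)
f(P) = 54 (f(P) = -2*(-27) = 54)
Z(E, W) = W + E**2 (Z(E, W) = E**2 + W = W + E**2)
Z(f(t(4, -3)), 216)/300448 = (216 + 54**2)/300448 = (216 + 2916)*(1/300448) = 3132*(1/300448) = 783/75112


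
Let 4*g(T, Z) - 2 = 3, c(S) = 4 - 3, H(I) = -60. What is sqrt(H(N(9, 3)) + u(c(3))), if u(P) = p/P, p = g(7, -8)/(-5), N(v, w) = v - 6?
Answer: I*sqrt(241)/2 ≈ 7.7621*I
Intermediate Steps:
N(v, w) = -6 + v
c(S) = 1
g(T, Z) = 5/4 (g(T, Z) = 1/2 + (1/4)*3 = 1/2 + 3/4 = 5/4)
p = -1/4 (p = (5/4)/(-5) = (5/4)*(-1/5) = -1/4 ≈ -0.25000)
u(P) = -1/(4*P)
sqrt(H(N(9, 3)) + u(c(3))) = sqrt(-60 - 1/4/1) = sqrt(-60 - 1/4*1) = sqrt(-60 - 1/4) = sqrt(-241/4) = I*sqrt(241)/2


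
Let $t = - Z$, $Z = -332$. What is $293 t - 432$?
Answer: $96844$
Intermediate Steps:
$t = 332$ ($t = \left(-1\right) \left(-332\right) = 332$)
$293 t - 432 = 293 \cdot 332 - 432 = 97276 - 432 = 96844$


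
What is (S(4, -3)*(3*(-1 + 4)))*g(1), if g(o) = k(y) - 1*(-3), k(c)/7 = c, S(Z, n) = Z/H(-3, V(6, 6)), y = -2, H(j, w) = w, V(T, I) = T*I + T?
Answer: -66/7 ≈ -9.4286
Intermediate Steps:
V(T, I) = T + I*T (V(T, I) = I*T + T = T + I*T)
S(Z, n) = Z/42 (S(Z, n) = Z/((6*(1 + 6))) = Z/((6*7)) = Z/42)
k(c) = 7*c
g(o) = -11 (g(o) = 7*(-2) - 1*(-3) = -14 + 3 = -11)
(S(4, -3)*(3*(-1 + 4)))*g(1) = (((1/42)*4)*(3*(-1 + 4)))*(-11) = (2*(3*3)/21)*(-11) = ((2/21)*9)*(-11) = (6/7)*(-11) = -66/7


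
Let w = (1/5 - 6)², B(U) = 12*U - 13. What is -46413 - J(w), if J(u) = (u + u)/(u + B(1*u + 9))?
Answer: -308832943/6654 ≈ -46413.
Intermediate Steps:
B(U) = -13 + 12*U
w = 841/25 (w = (⅕ - 6)² = (-29/5)² = 841/25 ≈ 33.640)
J(u) = 2*u/(95 + 13*u) (J(u) = (u + u)/(u + (-13 + 12*(1*u + 9))) = (2*u)/(u + (-13 + 12*(u + 9))) = (2*u)/(u + (-13 + 12*(9 + u))) = (2*u)/(u + (-13 + (108 + 12*u))) = (2*u)/(u + (95 + 12*u)) = (2*u)/(95 + 13*u) = 2*u/(95 + 13*u))
-46413 - J(w) = -46413 - 2*841/(25*(95 + 13*(841/25))) = -46413 - 2*841/(25*(95 + 10933/25)) = -46413 - 2*841/(25*13308/25) = -46413 - 2*841*25/(25*13308) = -46413 - 1*841/6654 = -46413 - 841/6654 = -308832943/6654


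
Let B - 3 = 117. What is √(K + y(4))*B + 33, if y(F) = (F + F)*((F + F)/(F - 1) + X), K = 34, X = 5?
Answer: 33 + 40*√858 ≈ 1204.7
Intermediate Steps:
B = 120 (B = 3 + 117 = 120)
y(F) = 2*F*(5 + 2*F/(-1 + F)) (y(F) = (F + F)*((F + F)/(F - 1) + 5) = (2*F)*((2*F)/(-1 + F) + 5) = (2*F)*(2*F/(-1 + F) + 5) = (2*F)*(5 + 2*F/(-1 + F)) = 2*F*(5 + 2*F/(-1 + F)))
√(K + y(4))*B + 33 = √(34 + 2*4*(-5 + 7*4)/(-1 + 4))*120 + 33 = √(34 + 2*4*(-5 + 28)/3)*120 + 33 = √(34 + 2*4*(⅓)*23)*120 + 33 = √(34 + 184/3)*120 + 33 = √(286/3)*120 + 33 = (√858/3)*120 + 33 = 40*√858 + 33 = 33 + 40*√858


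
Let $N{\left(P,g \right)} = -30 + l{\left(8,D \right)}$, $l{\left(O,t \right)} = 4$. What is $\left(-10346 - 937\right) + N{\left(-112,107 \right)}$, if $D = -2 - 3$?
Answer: $-11309$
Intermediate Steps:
$D = -5$
$N{\left(P,g \right)} = -26$ ($N{\left(P,g \right)} = -30 + 4 = -26$)
$\left(-10346 - 937\right) + N{\left(-112,107 \right)} = \left(-10346 - 937\right) - 26 = -11283 - 26 = -11309$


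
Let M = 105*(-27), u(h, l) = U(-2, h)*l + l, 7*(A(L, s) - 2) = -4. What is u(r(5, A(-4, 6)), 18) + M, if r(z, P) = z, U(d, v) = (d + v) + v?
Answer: -2673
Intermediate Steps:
U(d, v) = d + 2*v
A(L, s) = 10/7 (A(L, s) = 2 + (⅐)*(-4) = 2 - 4/7 = 10/7)
u(h, l) = l + l*(-2 + 2*h) (u(h, l) = (-2 + 2*h)*l + l = l*(-2 + 2*h) + l = l + l*(-2 + 2*h))
M = -2835
u(r(5, A(-4, 6)), 18) + M = 18*(-1 + 2*5) - 2835 = 18*(-1 + 10) - 2835 = 18*9 - 2835 = 162 - 2835 = -2673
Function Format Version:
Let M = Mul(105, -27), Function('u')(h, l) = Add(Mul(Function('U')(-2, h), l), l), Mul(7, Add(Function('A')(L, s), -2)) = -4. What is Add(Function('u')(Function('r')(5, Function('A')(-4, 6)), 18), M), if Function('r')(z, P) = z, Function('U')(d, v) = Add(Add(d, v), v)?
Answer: -2673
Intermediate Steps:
Function('U')(d, v) = Add(d, Mul(2, v))
Function('A')(L, s) = Rational(10, 7) (Function('A')(L, s) = Add(2, Mul(Rational(1, 7), -4)) = Add(2, Rational(-4, 7)) = Rational(10, 7))
Function('u')(h, l) = Add(l, Mul(l, Add(-2, Mul(2, h)))) (Function('u')(h, l) = Add(Mul(Add(-2, Mul(2, h)), l), l) = Add(Mul(l, Add(-2, Mul(2, h))), l) = Add(l, Mul(l, Add(-2, Mul(2, h)))))
M = -2835
Add(Function('u')(Function('r')(5, Function('A')(-4, 6)), 18), M) = Add(Mul(18, Add(-1, Mul(2, 5))), -2835) = Add(Mul(18, Add(-1, 10)), -2835) = Add(Mul(18, 9), -2835) = Add(162, -2835) = -2673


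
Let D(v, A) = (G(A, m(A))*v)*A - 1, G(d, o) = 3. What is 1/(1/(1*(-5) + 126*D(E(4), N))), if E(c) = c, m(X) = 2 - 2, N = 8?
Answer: 11965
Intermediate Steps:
m(X) = 0
D(v, A) = -1 + 3*A*v (D(v, A) = (3*v)*A - 1 = 3*A*v - 1 = -1 + 3*A*v)
1/(1/(1*(-5) + 126*D(E(4), N))) = 1/(1/(1*(-5) + 126*(-1 + 3*8*4))) = 1/(1/(-5 + 126*(-1 + 96))) = 1/(1/(-5 + 126*95)) = 1/(1/(-5 + 11970)) = 1/(1/11965) = 11965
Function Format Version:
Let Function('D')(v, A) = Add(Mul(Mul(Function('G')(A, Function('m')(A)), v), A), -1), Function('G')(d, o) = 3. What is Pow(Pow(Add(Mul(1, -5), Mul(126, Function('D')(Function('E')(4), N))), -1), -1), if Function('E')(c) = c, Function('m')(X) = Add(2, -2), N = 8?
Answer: 11965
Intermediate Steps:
Function('m')(X) = 0
Function('D')(v, A) = Add(-1, Mul(3, A, v)) (Function('D')(v, A) = Add(Mul(Mul(3, v), A), -1) = Add(Mul(3, A, v), -1) = Add(-1, Mul(3, A, v)))
Pow(Pow(Add(Mul(1, -5), Mul(126, Function('D')(Function('E')(4), N))), -1), -1) = Pow(Pow(Add(Mul(1, -5), Mul(126, Add(-1, Mul(3, 8, 4)))), -1), -1) = Pow(Pow(Add(-5, Mul(126, Add(-1, 96))), -1), -1) = Pow(Pow(Add(-5, Mul(126, 95)), -1), -1) = Pow(Pow(Add(-5, 11970), -1), -1) = Pow(Pow(11965, -1), -1) = Pow(Rational(1, 11965), -1) = 11965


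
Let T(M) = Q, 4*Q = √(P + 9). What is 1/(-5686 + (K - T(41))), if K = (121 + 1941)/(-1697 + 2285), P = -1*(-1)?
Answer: -982343964/5582162784773 + 43218*√10/5582162784773 ≈ -0.00017595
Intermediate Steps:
P = 1
K = 1031/294 (K = 2062/588 = 2062*(1/588) = 1031/294 ≈ 3.5068)
Q = √10/4 (Q = √(1 + 9)/4 = √10/4 ≈ 0.79057)
T(M) = √10/4
1/(-5686 + (K - T(41))) = 1/(-5686 + (1031/294 - √10/4)) = 1/(-1670653/294 - √10/4)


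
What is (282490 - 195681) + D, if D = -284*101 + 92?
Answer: 58217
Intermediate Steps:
D = -28592 (D = -28684 + 92 = -28592)
(282490 - 195681) + D = (282490 - 195681) - 28592 = 86809 - 28592 = 58217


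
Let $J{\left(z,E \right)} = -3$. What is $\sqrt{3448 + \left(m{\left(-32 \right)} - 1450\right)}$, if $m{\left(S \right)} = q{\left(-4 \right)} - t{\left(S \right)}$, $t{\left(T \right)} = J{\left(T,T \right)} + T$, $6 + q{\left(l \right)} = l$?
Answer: $17 \sqrt{7} \approx 44.978$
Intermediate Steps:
$q{\left(l \right)} = -6 + l$
$t{\left(T \right)} = -3 + T$
$m{\left(S \right)} = -7 - S$ ($m{\left(S \right)} = \left(-6 - 4\right) - \left(-3 + S\right) = -10 - \left(-3 + S\right) = -7 - S$)
$\sqrt{3448 + \left(m{\left(-32 \right)} - 1450\right)} = \sqrt{3448 - 1425} = \sqrt{2023} = 17 \sqrt{7}$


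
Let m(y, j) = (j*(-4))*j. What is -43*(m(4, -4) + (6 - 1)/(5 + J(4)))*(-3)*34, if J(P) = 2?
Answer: -1942998/7 ≈ -2.7757e+5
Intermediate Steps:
m(y, j) = -4*j² (m(y, j) = (-4*j)*j = -4*j²)
-43*(m(4, -4) + (6 - 1)/(5 + J(4)))*(-3)*34 = -43*(-4*(-4)² + (6 - 1)/(5 + 2))*(-3)*34 = -43*(-4*16 + 5/7)*(-3)*34 = -43*(-64 + 5*(⅐))*(-3)*34 = -43*(-64 + 5/7)*(-3)*34 = -(-19049)*(-3)/7*34 = -43*1329/7*34 = -57147/7*34 = -1942998/7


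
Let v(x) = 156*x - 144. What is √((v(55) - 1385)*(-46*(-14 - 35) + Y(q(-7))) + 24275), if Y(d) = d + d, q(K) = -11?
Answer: √15762107 ≈ 3970.2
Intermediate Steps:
Y(d) = 2*d
v(x) = -144 + 156*x
√((v(55) - 1385)*(-46*(-14 - 35) + Y(q(-7))) + 24275) = √(((-144 + 156*55) - 1385)*(-46*(-14 - 35) + 2*(-11)) + 24275) = √(((-144 + 8580) - 1385)*(-46*(-49) - 22) + 24275) = √((8436 - 1385)*(2254 - 22) + 24275) = √(7051*2232 + 24275) = √(15737832 + 24275) = √15762107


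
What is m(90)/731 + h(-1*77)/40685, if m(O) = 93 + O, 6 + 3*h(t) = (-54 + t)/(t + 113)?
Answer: 803844683/3211999380 ≈ 0.25026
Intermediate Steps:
h(t) = -2 + (-54 + t)/(3*(113 + t)) (h(t) = -2 + ((-54 + t)/(t + 113))/3 = -2 + ((-54 + t)/(113 + t))/3 = -2 + (-54 + t)/(3*(113 + t)))
m(90)/731 + h(-1*77)/40685 = (93 + 90)/731 + ((-732 - (-5)*77)/(3*(113 - 1*77)))/40685 = 183*(1/731) + ((-732 - 5*(-77))/(3*(113 - 77)))*(1/40685) = 183/731 + ((⅓)*(-732 + 385)/36)*(1/40685) = 183/731 + ((⅓)*(1/36)*(-347))*(1/40685) = 183/731 - 347/108*1/40685 = 183/731 - 347/4393980 = 803844683/3211999380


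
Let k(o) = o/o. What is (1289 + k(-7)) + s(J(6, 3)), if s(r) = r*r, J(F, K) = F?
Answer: 1326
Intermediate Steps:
k(o) = 1
s(r) = r²
(1289 + k(-7)) + s(J(6, 3)) = (1289 + 1) + 6² = 1290 + 36 = 1326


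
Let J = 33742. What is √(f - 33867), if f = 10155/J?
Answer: I*√38558001024978/33742 ≈ 184.03*I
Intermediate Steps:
f = 10155/33742 ≈ 0.30096
√(f - 33867) = √(10155/33742 - 33867) = √(-1142730159/33742) = I*√38558001024978/33742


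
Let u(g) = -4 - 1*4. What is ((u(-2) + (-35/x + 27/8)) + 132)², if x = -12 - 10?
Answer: 128799801/7744 ≈ 16632.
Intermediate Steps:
x = -22
u(g) = -8 (u(g) = -4 - 4 = -8)
((u(-2) + (-35/x + 27/8)) + 132)² = ((-8 + (-35/(-22) + 27/8)) + 132)² = ((-8 + (-35*(-1/22) + 27*(⅛))) + 132)² = ((-8 + (35/22 + 27/8)) + 132)² = ((-8 + 437/88) + 132)² = (-267/88 + 132)² = (11349/88)² = 128799801/7744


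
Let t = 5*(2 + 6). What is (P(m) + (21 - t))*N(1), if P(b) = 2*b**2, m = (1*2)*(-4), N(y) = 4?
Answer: 436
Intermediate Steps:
m = -8 (m = 2*(-4) = -8)
t = 40 (t = 5*8 = 40)
(P(m) + (21 - t))*N(1) = (2*(-8)**2 + (21 - 1*40))*4 = (2*64 + (21 - 40))*4 = (128 - 19)*4 = 109*4 = 436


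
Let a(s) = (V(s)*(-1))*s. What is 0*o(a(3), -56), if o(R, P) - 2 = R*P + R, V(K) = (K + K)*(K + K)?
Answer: 0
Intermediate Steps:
V(K) = 4*K**2 (V(K) = (2*K)*(2*K) = 4*K**2)
a(s) = -4*s**3 (a(s) = ((4*s**2)*(-1))*s = (-4*s**2)*s = -4*s**3)
o(R, P) = 2 + R + P*R (o(R, P) = 2 + (R*P + R) = 2 + (P*R + R) = 2 + (R + P*R) = 2 + R + P*R)
0*o(a(3), -56) = 0*(2 - 4*3**3 - (-224)*3**3) = 0*(2 - 4*27 - (-224)*27) = 0*(2 - 108 - 56*(-108)) = 0*(2 - 108 + 6048) = 0*5942 = 0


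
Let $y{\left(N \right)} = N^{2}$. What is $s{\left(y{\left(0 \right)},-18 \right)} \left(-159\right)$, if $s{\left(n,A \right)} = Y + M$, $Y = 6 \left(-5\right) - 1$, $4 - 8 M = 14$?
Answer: $\frac{20511}{4} \approx 5127.8$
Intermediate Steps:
$M = - \frac{5}{4}$ ($M = \frac{1}{2} - \frac{7}{4} = - \frac{5}{4} \approx -1.25$)
$Y = -31$ ($Y = -30 - 1 = -31$)
$s{\left(n,A \right)} = - \frac{129}{4}$ ($s{\left(n,A \right)} = -31 - \frac{5}{4} = - \frac{129}{4}$)
$s{\left(y{\left(0 \right)},-18 \right)} \left(-159\right) = \left(- \frac{129}{4}\right) \left(-159\right) = \frac{20511}{4}$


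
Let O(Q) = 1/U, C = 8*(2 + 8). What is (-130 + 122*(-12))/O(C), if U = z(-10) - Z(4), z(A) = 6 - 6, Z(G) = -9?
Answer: -14346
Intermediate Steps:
z(A) = 0
C = 80 (C = 8*10 = 80)
U = 9 (U = 0 - 1*(-9) = 0 + 9 = 9)
O(Q) = ⅑ (O(Q) = 1/9 = ⅑)
(-130 + 122*(-12))/O(C) = (-130 + 122*(-12))/(⅑) = (-130 - 1464)*9 = -1594*9 = -14346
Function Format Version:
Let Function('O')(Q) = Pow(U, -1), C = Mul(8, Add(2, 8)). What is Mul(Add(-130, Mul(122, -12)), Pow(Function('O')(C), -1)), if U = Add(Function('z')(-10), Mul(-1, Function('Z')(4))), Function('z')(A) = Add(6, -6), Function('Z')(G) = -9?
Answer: -14346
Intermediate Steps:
Function('z')(A) = 0
C = 80 (C = Mul(8, 10) = 80)
U = 9 (U = Add(0, Mul(-1, -9)) = Add(0, 9) = 9)
Function('O')(Q) = Rational(1, 9) (Function('O')(Q) = Pow(9, -1) = Rational(1, 9))
Mul(Add(-130, Mul(122, -12)), Pow(Function('O')(C), -1)) = Mul(Add(-130, Mul(122, -12)), Pow(Rational(1, 9), -1)) = Mul(Add(-130, -1464), 9) = Mul(-1594, 9) = -14346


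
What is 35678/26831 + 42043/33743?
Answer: 2331938487/905358433 ≈ 2.5757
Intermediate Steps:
35678/26831 + 42043/33743 = 2331938487/905358433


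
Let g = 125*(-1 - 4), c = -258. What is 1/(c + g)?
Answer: -1/883 ≈ -0.0011325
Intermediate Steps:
g = -625 (g = 125*(-5) = -625)
1/(c + g) = 1/(-258 - 625) = 1/(-883) = -1/883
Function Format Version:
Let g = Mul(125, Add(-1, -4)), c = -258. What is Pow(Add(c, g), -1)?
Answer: Rational(-1, 883) ≈ -0.0011325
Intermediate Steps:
g = -625 (g = Mul(125, -5) = -625)
Pow(Add(c, g), -1) = Pow(Add(-258, -625), -1) = Pow(-883, -1) = Rational(-1, 883)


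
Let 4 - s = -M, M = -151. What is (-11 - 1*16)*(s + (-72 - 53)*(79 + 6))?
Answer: 290844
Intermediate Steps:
s = -147 (s = 4 - (-1)*(-151) = 4 - 1*151 = 4 - 151 = -147)
(-11 - 1*16)*(s + (-72 - 53)*(79 + 6)) = (-11 - 1*16)*(-147 + (-72 - 53)*(79 + 6)) = (-11 - 16)*(-147 - 125*85) = -27*(-147 - 10625) = -27*(-10772) = 290844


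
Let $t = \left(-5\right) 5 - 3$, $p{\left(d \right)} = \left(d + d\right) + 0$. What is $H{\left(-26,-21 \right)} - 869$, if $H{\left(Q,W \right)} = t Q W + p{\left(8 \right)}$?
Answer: $-16141$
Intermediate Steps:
$p{\left(d \right)} = 2 d$ ($p{\left(d \right)} = 2 d + 0 = 2 d$)
$t = -28$ ($t = -25 - 3 = -28$)
$H{\left(Q,W \right)} = 16 - 28 Q W$ ($H{\left(Q,W \right)} = - 28 Q W + 2 \cdot 8 = - 28 Q W + 16 = 16 - 28 Q W$)
$H{\left(-26,-21 \right)} - 869 = \left(16 - \left(-728\right) \left(-21\right)\right) - 869 = \left(16 - 15288\right) - 869 = -15272 - 869 = -16141$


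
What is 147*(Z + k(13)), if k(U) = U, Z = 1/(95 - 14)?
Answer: 51646/27 ≈ 1912.8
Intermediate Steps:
Z = 1/81 ≈ 0.012346
147*(Z + k(13)) = 147*(1/81 + 13) = 147*(1054/81) = 51646/27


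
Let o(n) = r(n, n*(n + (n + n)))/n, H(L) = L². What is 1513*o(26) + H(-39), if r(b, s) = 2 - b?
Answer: 1617/13 ≈ 124.38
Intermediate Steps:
o(n) = (2 - n)/n
1513*o(26) + H(-39) = 1513*((2 - 1*26)/26) + (-39)² = 1513*((2 - 26)/26) + 1521 = 1513*((1/26)*(-24)) + 1521 = 1513*(-12/13) + 1521 = -18156/13 + 1521 = 1617/13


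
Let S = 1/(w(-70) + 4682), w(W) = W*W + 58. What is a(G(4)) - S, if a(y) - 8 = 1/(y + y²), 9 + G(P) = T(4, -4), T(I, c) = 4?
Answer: 77601/9640 ≈ 8.0499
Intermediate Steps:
G(P) = -5 (G(P) = -9 + 4 = -5)
w(W) = 58 + W² (w(W) = W² + 58 = 58 + W²)
a(y) = 8 + 1/(y + y²)
S = 1/9640 (S = 1/((58 + (-70)²) + 4682) = 1/((58 + 4900) + 4682) = 1/(4958 + 4682) = 1/9640 ≈ 0.00010373)
a(G(4)) - S = (1 + 8*(-5) + 8*(-5)²)/((-5)*(1 - 5)) - 1*1/9640 = -⅕*(1 - 40 + 8*25)/(-4) - 1/9640 = -⅕*(-¼)*(1 - 40 + 200) - 1/9640 = -⅕*(-¼)*161 - 1/9640 = 161/20 - 1/9640 = 77601/9640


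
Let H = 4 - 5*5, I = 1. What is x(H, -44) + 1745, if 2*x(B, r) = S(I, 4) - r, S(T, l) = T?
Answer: 3535/2 ≈ 1767.5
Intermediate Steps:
H = -21 (H = 4 - 25 = -21)
x(B, r) = 1/2 - r/2 (x(B, r) = (1 - r)/2 = 1/2 - r/2)
x(H, -44) + 1745 = (1/2 - 1/2*(-44)) + 1745 = (1/2 + 22) + 1745 = 45/2 + 1745 = 3535/2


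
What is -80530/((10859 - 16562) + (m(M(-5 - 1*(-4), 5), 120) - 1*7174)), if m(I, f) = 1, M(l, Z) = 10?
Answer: 40265/6438 ≈ 6.2543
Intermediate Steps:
-80530/((10859 - 16562) + (m(M(-5 - 1*(-4), 5), 120) - 1*7174)) = -80530/((10859 - 16562) + (1 - 1*7174)) = -80530/(-5703 + (1 - 7174)) = -80530/(-5703 - 7173) = -80530/(-12876) = -80530*(-1/12876) = 40265/6438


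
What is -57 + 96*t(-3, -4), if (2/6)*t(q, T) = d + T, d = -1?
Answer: -1497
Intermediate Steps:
t(q, T) = -3 + 3*T (t(q, T) = 3*(-1 + T) = -3 + 3*T)
-57 + 96*t(-3, -4) = -57 + 96*(-3 + 3*(-4)) = -57 + 96*(-3 - 12) = -57 + 96*(-15) = -57 - 1440 = -1497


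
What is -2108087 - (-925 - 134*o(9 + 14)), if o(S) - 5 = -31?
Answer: -2110646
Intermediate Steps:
o(S) = -26 (o(S) = 5 - 31 = -26)
-2108087 - (-925 - 134*o(9 + 14)) = -2108087 - (-925 - 134*(-26)) = -2108087 - (-925 + 3484) = -2108087 - 1*2559 = -2108087 - 2559 = -2110646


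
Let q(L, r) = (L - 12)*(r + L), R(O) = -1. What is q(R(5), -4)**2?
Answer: 4225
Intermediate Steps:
q(L, r) = (-12 + L)*(L + r)
q(R(5), -4)**2 = ((-1)**2 - 12*(-1) - 12*(-4) - 1*(-4))**2 = (1 + 12 + 48 + 4)**2 = 65**2 = 4225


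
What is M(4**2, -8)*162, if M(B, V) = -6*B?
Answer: -15552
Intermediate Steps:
M(4**2, -8)*162 = -6*4**2*162 = -6*16*162 = -96*162 = -15552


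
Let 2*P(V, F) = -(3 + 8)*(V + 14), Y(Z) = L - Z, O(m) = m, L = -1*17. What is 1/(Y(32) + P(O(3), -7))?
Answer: -2/285 ≈ -0.0070175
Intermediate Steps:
L = -17
Y(Z) = -17 - Z
P(V, F) = -77 - 11*V/2 (P(V, F) = (-(3 + 8)*(V + 14))/2 = (-11*(14 + V))/2 = (-(154 + 11*V))/2 = (-154 - 11*V)/2 = -77 - 11*V/2)
1/(Y(32) + P(O(3), -7)) = 1/((-17 - 1*32) + (-77 - 11/2*3)) = 1/((-17 - 32) + (-77 - 33/2)) = 1/(-49 - 187/2) = 1/(-285/2) = -2/285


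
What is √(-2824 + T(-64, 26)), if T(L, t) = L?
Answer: 38*I*√2 ≈ 53.74*I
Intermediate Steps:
√(-2824 + T(-64, 26)) = √(-2824 - 64) = √(-2888) = 38*I*√2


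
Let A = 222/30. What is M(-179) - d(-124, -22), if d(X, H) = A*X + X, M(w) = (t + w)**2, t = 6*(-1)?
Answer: 176333/5 ≈ 35267.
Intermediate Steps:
t = -6
M(w) = (-6 + w)**2
A = 37/5 (A = 222*(1/30) = 37/5 ≈ 7.4000)
d(X, H) = 42*X/5 (d(X, H) = 37*X/5 + X = 42*X/5)
M(-179) - d(-124, -22) = (-6 - 179)**2 - 42*(-124)/5 = (-185)**2 - 1*(-5208/5) = 34225 + 5208/5 = 176333/5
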